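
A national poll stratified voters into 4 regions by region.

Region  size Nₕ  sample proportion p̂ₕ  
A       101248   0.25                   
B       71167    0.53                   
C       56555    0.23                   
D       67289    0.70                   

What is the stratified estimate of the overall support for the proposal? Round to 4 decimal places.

N = 101248 + 71167 + 56555 + 67289 = 296259.
Overall proportion = Σ (Nₕ/N)·p̂ₕ.
Σ Nₕp̂ₕ = 25312 + 37718.51 + 13007.65 + 47102.3 = 123140.46.
123140.46 / 296259 = 0.415651... → 0.4157.

0.4157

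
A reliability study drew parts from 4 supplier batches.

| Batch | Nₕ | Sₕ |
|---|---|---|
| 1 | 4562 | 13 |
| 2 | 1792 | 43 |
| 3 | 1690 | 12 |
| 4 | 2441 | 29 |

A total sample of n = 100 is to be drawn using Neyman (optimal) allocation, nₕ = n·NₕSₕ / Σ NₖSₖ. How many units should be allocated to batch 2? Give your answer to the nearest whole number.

Σ NₕSₕ = 4562·13 + 1792·43 + 1690·12 + 2441·29 = 227431.
Share for 2: 77056/227431 = 0.33881.
n_2 = 100 × 0.33881 = 33.881... → 34.

34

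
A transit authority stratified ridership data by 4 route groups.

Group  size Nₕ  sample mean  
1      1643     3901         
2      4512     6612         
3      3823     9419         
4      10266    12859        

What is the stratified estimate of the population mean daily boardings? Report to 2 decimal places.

10090.00

N = 1643 + 4512 + 3823 + 10266 = 20244.
Weight each subgroup mean by Nₕ/N and sum.
Σ Nₕx̄ₕ = 1643·3901 + 4512·6612 + 3823·9419 + 10266·12859 = 6409343 + 29833344 + 36008837 + 132010494 = 204262018.
Divide by N: 204262018 / 20244 = 10090.0029... → 10090.00.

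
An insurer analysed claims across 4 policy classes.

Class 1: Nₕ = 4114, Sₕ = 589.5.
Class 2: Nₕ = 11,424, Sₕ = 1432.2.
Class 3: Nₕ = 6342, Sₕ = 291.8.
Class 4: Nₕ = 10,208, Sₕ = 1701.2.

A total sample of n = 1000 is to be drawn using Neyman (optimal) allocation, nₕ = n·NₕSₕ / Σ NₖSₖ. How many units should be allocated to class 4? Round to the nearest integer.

457

1: NₕSₕ = 4114·589.5 = 2425203
2: NₕSₕ = 11424·1432.2 = 16361452.8
3: NₕSₕ = 6342·291.8 = 1850595.6
4: NₕSₕ = 10208·1701.2 = 17365849.6
Σ NₕSₕ = 38003101.
n_4 = 1000·17365849.6/38003101 = 456.959... → 457.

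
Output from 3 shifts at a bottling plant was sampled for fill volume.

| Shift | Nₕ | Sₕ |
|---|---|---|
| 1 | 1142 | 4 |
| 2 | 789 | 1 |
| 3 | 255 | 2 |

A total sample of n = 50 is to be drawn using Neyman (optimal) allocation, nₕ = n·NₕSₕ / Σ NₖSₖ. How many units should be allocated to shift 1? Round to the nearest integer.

39

1: NₕSₕ = 1142·4 = 4568
2: NₕSₕ = 789·1 = 789
3: NₕSₕ = 255·2 = 510
Σ NₕSₕ = 5867.
n_1 = 50·4568/5867 = 38.930... → 39.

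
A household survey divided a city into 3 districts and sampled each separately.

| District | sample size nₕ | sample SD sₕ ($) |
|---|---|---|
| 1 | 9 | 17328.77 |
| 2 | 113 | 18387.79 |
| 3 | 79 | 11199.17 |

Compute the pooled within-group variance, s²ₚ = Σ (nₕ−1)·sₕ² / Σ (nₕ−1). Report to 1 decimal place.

252795818.2

Degrees of freedom: 8 + 112 + 78 = 198.
Σ(nₕ−1)sₕ² = 8·300286269.7129 + 112·338110821.0841 + 78·125421408.6889 = 50053571996.8566.
s²ₚ = 50053571996.8566 / 198 = 252795818.166... → 252795818.2.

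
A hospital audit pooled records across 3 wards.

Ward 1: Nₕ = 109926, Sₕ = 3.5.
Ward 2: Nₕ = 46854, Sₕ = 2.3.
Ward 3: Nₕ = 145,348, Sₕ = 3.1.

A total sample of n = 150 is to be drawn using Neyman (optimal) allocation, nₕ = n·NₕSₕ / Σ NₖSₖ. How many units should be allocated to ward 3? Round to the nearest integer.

Σ NₕSₕ = 109926·3.5 + 46854·2.3 + 145348·3.1 = 943084.
Share for 3: 450578.8/943084 = 0.47777.
n_3 = 150 × 0.47777 = 71.666... → 72.

72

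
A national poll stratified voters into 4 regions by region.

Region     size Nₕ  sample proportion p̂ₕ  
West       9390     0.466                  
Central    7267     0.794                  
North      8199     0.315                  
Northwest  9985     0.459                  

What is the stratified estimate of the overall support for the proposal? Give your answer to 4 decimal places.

0.4969

N = 9390 + 7267 + 8199 + 9985 = 34841.
Overall proportion = Σ (Nₕ/N)·p̂ₕ.
Σ Nₕp̂ₕ = 4375.74 + 5769.998 + 2582.685 + 4583.115 = 17311.538.
17311.538 / 34841 = 0.496873... → 0.4969.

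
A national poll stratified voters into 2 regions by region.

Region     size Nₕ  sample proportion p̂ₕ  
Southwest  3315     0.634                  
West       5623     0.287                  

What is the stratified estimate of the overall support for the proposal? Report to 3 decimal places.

Wₕ = Nₕ/N with N = 8938: 0.3709, 0.6291.
p̂_st = 0.3709·0.634 + 0.6291·0.287 ≈ 0.41570... → 0.416.

0.416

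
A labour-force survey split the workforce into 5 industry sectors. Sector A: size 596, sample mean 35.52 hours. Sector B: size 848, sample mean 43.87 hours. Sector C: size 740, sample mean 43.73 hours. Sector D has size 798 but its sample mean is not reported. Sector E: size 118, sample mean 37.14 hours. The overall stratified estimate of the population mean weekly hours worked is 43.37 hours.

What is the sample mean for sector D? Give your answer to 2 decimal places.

N = 596 + 848 + 740 + 798 + 118 = 3100.
Overall total = μ·N = 43.37·3100 = 134447.
Subtract the known strata: 596·35.52 + 848·43.87 + 740·43.73 + 118·37.14 = 95114.4.
Remaining total for sector D: 134447 − 95114.4 = 39332.6.
Divide by its size: 39332.6 / 798 = 49.2890... → 49.29.

49.29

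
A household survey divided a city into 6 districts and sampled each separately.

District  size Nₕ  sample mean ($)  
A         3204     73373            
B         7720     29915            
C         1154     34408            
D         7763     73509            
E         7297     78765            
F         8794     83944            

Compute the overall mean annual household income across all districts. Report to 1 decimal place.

N = 3204 + 7720 + 1154 + 7763 + 7297 + 8794 = 35932.
The stratified mean weights each stratum mean by its population share Nₕ/N.
Σ Nₕx̄ₕ = 3204·73373 + 7720·29915 + 1154·34408 + 7763·73509 + 7297·78765 + 8794·83944 = 235087092 + 230943800 + 39706832 + 570650367 + 574748205 + 738203536 = 2389339832.
Divide by N: 2389339832 / 35932 = 66496.155... → 66496.2.

66496.2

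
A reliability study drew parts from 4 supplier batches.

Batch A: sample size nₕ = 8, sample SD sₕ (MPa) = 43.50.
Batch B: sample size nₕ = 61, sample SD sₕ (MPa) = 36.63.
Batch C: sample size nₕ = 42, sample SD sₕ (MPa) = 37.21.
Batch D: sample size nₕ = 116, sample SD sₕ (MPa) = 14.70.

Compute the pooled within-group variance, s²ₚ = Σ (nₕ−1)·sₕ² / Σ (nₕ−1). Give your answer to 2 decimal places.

786.41

Degrees of freedom: 7 + 60 + 41 + 115 = 223.
Σ(nₕ−1)sₕ² = 7·1892.25 + 60·1341.7569 + 41·1384.5841 + 115·216.09 = 175369.4621.
s²ₚ = 175369.4621 / 223 = 786.4101... → 786.41.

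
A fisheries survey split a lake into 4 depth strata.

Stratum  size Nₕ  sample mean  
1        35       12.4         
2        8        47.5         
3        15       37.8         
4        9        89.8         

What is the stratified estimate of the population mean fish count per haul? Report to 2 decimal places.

x̄_st = (Σ Nₕx̄ₕ) / (Σ Nₕ) = (35·12.4 + 8·47.5 + 15·37.8 + 9·89.8) / 67
= 2189.2 / 67 = 32.6746... → 32.67.

32.67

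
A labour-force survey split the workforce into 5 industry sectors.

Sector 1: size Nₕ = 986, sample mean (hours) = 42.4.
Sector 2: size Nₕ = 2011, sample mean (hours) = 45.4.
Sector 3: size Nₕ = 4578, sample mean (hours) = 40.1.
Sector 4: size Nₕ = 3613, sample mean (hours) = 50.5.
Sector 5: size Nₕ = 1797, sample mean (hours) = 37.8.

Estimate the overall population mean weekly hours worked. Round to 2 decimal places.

N = 986 + 2011 + 4578 + 3613 + 1797 = 12985.
Overall mean = Σ (Nₕ/N)·x̄ₕ — weight by population share, not a simple average.
Σ Nₕx̄ₕ = 986·42.4 + 2011·45.4 + 4578·40.1 + 3613·50.5 + 1797·37.8 = 41806.4 + 91299.4 + 183577.8 + 182456.5 + 67926.6 = 567066.7.
Divide by N: 567066.7 / 12985 = 43.6709... → 43.67.

43.67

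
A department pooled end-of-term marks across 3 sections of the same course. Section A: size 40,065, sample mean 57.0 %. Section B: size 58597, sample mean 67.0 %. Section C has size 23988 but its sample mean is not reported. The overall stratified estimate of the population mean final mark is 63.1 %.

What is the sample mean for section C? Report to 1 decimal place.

N = 40065 + 58597 + 23988 = 122650.
Overall total = μ·N = 63.1·122650 = 7739215.
Subtract the known strata: 40065·57.0 + 58597·67.0 = 6209704.
Remaining total for section C: 7739215 − 6209704 = 1529511.
Divide by its size: 1529511 / 23988 = 63.762... → 63.8.

63.8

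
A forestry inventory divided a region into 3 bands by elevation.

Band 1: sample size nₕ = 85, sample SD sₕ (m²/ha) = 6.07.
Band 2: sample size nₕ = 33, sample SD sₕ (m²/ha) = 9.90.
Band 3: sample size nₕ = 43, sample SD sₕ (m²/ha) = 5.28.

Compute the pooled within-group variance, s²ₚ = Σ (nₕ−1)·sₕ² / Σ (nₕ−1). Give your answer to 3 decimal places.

Degrees of freedom: 84 + 32 + 42 = 158.
Σ(nₕ−1)sₕ² = 84·36.8449 + 32·98.01 + 42·27.8784 = 7402.1844.
s²ₚ = 7402.1844 / 158 = 46.84927... → 46.849.

46.849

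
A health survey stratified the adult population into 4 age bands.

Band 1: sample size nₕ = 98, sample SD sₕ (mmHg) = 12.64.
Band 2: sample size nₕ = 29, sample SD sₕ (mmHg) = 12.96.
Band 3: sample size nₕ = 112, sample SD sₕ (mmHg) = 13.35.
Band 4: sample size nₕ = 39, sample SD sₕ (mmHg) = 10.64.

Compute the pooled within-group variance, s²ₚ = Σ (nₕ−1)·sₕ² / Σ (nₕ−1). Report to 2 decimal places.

1: (98−1)·12.64² = 97·159.7696 = 15497.6512
2: (29−1)·12.96² = 28·167.9616 = 4702.9248
3: (112−1)·13.35² = 111·178.2225 = 19782.6975
4: (39−1)·10.64² = 38·113.2096 = 4301.9648
Numerator = 44285.2383; denominator = Σ(nₕ−1) = 274.
s²ₚ = 44285.2383/274 = 161.6250... → 161.62.

161.62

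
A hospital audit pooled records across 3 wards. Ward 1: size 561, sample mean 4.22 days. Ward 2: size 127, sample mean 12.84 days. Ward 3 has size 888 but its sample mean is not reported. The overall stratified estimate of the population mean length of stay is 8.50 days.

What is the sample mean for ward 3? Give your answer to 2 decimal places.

Σ Nₕx̄ₕ = N·μ, so 888·x̄_3 = 1576·8.50 − (561·4.22 + 127·12.84).
= 13396 − 3998.1 = 9397.9.
x̄_3 = 9397.9 / 888 = 10.5832... → 10.58.

10.58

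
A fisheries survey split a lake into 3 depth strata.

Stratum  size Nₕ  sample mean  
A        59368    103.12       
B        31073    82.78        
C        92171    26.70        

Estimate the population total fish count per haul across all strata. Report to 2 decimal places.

11155216.80

Estimate total by summing Nₕ·x̄ₕ over strata.
59368·103.12 + 31073·82.78 + 92171·26.70 = 6122028.16 + 2572222.94 + 2460965.7 = 11155216.80.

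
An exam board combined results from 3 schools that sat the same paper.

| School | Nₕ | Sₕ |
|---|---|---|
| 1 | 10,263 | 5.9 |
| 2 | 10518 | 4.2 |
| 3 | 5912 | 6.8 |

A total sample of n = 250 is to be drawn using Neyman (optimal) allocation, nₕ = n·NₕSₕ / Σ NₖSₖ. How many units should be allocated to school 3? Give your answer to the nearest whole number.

69

Σ NₕSₕ = 10263·5.9 + 10518·4.2 + 5912·6.8 = 144928.9.
Share for 3: 40201.6/144928.9 = 0.27739.
n_3 = 250 × 0.27739 = 69.347... → 69.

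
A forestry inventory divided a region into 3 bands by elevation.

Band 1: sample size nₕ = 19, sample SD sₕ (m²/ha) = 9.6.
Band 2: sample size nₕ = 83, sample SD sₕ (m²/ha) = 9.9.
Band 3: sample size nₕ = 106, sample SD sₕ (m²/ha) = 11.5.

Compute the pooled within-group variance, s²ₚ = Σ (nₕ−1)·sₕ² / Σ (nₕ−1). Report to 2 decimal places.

Degrees of freedom: 18 + 82 + 105 = 205.
Σ(nₕ−1)sₕ² = 18·92.16 + 82·98.01 + 105·132.25 = 23581.95.
s²ₚ = 23581.95 / 205 = 115.0339... → 115.03.

115.03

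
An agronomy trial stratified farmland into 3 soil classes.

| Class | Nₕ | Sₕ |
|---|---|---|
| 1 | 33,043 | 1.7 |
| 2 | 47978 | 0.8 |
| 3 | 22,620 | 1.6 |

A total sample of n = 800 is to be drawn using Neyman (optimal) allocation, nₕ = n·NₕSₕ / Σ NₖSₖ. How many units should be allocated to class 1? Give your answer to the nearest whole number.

344

Σ NₕSₕ = 33043·1.7 + 47978·0.8 + 22620·1.6 = 130747.5.
Share for 1: 56173.1/130747.5 = 0.42963.
n_1 = 800 × 0.42963 = 343.704... → 344.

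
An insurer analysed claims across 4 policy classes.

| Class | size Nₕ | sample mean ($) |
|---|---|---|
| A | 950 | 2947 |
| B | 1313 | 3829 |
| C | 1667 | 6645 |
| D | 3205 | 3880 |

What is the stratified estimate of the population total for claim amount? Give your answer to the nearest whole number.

31339742

A: 950·2947 = 2799650
B: 1313·3829 = 5027477
C: 1667·6645 = 11077215
D: 3205·3880 = 12435400
τ̂ = Σ Nₕx̄ₕ = 31339742.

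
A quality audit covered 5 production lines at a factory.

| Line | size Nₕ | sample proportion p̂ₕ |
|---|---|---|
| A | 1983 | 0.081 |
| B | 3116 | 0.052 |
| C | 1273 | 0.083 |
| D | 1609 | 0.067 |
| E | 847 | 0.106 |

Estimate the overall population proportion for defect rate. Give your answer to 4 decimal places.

Wₕ = Nₕ/N with N = 8828: 0.2246, 0.3530, 0.1442, 0.1823, 0.0959.
p̂_st = 0.2246·0.081 + 0.3530·0.052 + 0.1442·0.083 + 0.1823·0.067 + 0.0959·0.106 ≈ 0.070899... → 0.0709.

0.0709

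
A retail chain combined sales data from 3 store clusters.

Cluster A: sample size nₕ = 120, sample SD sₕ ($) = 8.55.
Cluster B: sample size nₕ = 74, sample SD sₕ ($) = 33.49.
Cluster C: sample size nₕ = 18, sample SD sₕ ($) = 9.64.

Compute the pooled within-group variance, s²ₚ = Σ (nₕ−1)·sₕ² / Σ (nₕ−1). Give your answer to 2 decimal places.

A: (120−1)·8.55² = 119·73.1025 = 8699.1975
B: (74−1)·33.49² = 73·1121.5801 = 81875.3473
C: (18−1)·9.64² = 17·92.9296 = 1579.8032
Numerator = 92154.348; denominator = Σ(nₕ−1) = 209.
s²ₚ = 92154.348/209 = 440.9299... → 440.93.

440.93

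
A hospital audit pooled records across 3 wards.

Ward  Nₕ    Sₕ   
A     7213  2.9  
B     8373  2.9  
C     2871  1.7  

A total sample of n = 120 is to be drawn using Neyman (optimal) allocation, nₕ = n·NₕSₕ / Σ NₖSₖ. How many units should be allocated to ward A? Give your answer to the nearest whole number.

A: NₕSₕ = 7213·2.9 = 20917.7
B: NₕSₕ = 8373·2.9 = 24281.7
C: NₕSₕ = 2871·1.7 = 4880.7
Σ NₕSₕ = 50080.1.
n_A = 120·20917.7/50080.1 = 50.122... → 50.

50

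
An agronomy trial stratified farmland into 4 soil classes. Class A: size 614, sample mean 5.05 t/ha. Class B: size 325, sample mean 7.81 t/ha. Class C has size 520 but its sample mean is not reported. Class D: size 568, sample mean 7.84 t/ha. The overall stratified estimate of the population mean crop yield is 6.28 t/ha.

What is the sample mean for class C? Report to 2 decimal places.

5.07

N = 614 + 325 + 520 + 568 = 2027.
Overall total = μ·N = 6.28·2027 = 12729.56.
Subtract the known strata: 614·5.05 + 325·7.81 + 568·7.84 = 10092.07.
Remaining total for class C: 12729.56 − 10092.07 = 2637.49.
Divide by its size: 2637.49 / 520 = 5.0721... → 5.07.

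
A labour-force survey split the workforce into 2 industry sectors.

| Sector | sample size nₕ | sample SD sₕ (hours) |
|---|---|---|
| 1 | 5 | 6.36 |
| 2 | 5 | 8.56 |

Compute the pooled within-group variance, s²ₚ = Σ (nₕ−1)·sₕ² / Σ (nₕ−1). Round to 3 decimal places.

1: (5−1)·6.36² = 4·40.4496 = 161.7984
2: (5−1)·8.56² = 4·73.2736 = 293.0944
Numerator = 454.8928; denominator = Σ(nₕ−1) = 8.
s²ₚ = 454.8928/8 = 56.8616 → 56.862.

56.862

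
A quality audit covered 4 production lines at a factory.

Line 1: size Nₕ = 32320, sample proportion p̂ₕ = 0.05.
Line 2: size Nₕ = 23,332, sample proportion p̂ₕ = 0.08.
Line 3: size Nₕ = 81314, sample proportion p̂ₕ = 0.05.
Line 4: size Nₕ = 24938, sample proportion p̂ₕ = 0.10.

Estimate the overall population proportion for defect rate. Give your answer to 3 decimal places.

N = 32320 + 23332 + 81314 + 24938 = 161904.
Overall proportion = Σ (Nₕ/N)·p̂ₕ.
Σ Nₕp̂ₕ = 1616 + 1866.56 + 4065.7 + 2493.8 = 10042.06.
10042.06 / 161904 = 0.06202... → 0.062.

0.062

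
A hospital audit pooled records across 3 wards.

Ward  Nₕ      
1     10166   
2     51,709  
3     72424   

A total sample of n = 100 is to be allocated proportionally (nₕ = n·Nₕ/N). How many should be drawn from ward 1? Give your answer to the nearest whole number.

8

N = 10166 + 51709 + 72424 = 134299.
n_1 = 100·10166/134299 = 7.570... → 8.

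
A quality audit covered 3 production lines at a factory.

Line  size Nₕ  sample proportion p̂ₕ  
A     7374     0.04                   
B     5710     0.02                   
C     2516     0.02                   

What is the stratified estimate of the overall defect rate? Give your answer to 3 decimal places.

Wₕ = Nₕ/N with N = 15600: 0.4727, 0.3660, 0.1613.
p̂_st = 0.4727·0.04 + 0.3660·0.02 + 0.1613·0.02 ≈ 0.02945... → 0.029.

0.029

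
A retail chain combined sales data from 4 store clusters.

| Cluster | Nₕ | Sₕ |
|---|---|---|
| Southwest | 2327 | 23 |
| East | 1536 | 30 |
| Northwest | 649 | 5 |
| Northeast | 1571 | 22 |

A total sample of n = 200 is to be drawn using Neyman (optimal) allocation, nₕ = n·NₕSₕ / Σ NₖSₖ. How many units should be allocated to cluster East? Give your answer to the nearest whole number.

Σ NₕSₕ = 2327·23 + 1536·30 + 649·5 + 1571·22 = 137408.
Share for East: 46080/137408 = 0.33535.
n_East = 200 × 0.33535 = 67.070... → 67.

67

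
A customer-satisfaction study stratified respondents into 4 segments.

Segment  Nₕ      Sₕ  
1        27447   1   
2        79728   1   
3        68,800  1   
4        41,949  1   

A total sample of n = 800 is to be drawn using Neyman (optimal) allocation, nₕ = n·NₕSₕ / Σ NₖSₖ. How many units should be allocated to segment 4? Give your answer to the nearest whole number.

Σ NₕSₕ = 27447·1 + 79728·1 + 68800·1 + 41949·1 = 217924.
Share for 4: 41949/217924 = 0.19249.
n_4 = 800 × 0.19249 = 153.995... → 154.

154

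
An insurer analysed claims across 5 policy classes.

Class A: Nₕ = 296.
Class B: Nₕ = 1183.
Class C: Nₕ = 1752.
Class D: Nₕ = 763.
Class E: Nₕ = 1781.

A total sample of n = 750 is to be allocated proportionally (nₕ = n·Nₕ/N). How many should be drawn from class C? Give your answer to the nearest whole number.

228

N = 296 + 1183 + 1752 + 763 + 1781 = 5775.
n_C = 750·1752/5775 = 227.532... → 228.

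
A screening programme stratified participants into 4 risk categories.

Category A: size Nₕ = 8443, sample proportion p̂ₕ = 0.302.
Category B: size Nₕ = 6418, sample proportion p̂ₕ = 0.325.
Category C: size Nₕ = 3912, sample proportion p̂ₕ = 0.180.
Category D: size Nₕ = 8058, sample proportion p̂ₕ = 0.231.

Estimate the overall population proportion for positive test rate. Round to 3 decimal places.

0.268

Wₕ = Nₕ/N with N = 26831: 0.3147, 0.2392, 0.1458, 0.3003.
p̂_st = 0.3147·0.302 + 0.2392·0.325 + 0.1458·0.180 + 0.3003·0.231 ≈ 0.26839... → 0.268.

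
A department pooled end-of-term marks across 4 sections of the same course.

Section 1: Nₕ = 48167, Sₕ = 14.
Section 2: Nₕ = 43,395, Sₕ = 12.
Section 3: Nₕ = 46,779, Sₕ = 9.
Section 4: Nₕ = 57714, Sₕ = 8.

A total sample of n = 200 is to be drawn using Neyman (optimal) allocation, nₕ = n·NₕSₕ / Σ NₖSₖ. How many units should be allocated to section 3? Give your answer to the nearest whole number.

1: NₕSₕ = 48167·14 = 674338
2: NₕSₕ = 43395·12 = 520740
3: NₕSₕ = 46779·9 = 421011
4: NₕSₕ = 57714·8 = 461712
Σ NₕSₕ = 2077801.
n_3 = 200·421011/2077801 = 40.525... → 41.

41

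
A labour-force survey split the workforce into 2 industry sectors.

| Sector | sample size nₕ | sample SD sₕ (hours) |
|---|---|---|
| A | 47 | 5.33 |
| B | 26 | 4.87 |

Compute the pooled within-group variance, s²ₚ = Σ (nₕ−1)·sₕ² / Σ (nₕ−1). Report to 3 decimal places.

26.757

A: (47−1)·5.33² = 46·28.4089 = 1306.8094
B: (26−1)·4.87² = 25·23.7169 = 592.9225
Numerator = 1899.7319; denominator = Σ(nₕ−1) = 71.
s²ₚ = 1899.7319/71 = 26.75679... → 26.757.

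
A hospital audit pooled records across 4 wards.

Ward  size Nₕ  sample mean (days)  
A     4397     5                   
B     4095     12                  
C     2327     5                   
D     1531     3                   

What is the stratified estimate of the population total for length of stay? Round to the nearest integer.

A: 4397·5 = 21985
B: 4095·12 = 49140
C: 2327·5 = 11635
D: 1531·3 = 4593
τ̂ = Σ Nₕx̄ₕ = 87353.

87353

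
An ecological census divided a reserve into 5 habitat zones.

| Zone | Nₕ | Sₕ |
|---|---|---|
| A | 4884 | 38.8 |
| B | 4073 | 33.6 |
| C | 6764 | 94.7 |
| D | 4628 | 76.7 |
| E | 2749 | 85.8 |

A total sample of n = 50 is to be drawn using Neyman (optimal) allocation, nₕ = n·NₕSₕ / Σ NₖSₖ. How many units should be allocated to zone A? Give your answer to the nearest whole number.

6

Σ NₕSₕ = 4884·38.8 + 4073·33.6 + 6764·94.7 + 4628·76.7 + 2749·85.8 = 1557734.6.
Share for A: 189499.2/1557734.6 = 0.12165.
n_A = 50 × 0.12165 = 6.083... → 6.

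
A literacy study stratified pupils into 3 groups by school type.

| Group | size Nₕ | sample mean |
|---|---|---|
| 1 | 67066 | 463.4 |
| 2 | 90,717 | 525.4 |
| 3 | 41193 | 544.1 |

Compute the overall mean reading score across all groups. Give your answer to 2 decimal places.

x̄_st = (Σ Nₕx̄ₕ) / (Σ Nₕ) = (67066·463.4 + 90717·525.4 + 41193·544.1) / 198976
= 101154207.5 / 198976 = 508.3739... → 508.37.

508.37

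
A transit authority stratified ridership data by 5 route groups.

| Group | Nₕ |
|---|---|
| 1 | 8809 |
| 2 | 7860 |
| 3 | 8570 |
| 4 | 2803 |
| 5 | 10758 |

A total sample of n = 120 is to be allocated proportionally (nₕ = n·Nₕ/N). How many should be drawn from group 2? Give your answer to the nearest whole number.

24

Share of group 2 = 7860/38800 = 0.20258.
Allocate 120 × 0.20258 = 24.309... → 24.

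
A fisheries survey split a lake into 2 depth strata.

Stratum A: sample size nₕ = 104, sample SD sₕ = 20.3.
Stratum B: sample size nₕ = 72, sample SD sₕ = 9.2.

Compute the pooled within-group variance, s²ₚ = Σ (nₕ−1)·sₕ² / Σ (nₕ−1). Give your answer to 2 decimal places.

278.48

A: (104−1)·20.3² = 103·412.09 = 42445.27
B: (72−1)·9.2² = 71·84.64 = 6009.44
Numerator = 48454.71; denominator = Σ(nₕ−1) = 174.
s²ₚ = 48454.71/174 = 278.4753... → 278.48.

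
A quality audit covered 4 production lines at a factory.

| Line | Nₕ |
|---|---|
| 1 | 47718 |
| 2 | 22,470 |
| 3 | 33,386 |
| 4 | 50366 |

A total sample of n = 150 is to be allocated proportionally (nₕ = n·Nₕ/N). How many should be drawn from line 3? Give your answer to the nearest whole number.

33

Share of line 3 = 33386/153940 = 0.21688.
Allocate 150 × 0.21688 = 32.532... → 33.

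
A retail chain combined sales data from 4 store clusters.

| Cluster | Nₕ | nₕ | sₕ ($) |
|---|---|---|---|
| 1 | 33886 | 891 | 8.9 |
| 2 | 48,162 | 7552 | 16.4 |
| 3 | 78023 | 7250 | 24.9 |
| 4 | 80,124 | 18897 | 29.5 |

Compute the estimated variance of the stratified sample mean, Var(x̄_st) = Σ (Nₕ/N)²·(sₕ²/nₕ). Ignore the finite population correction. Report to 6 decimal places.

0.017349

N = 240195. Term for each stratum: Wₕ²sₕ²/nₕ.
Var(x̄_st) = 0.001769355 + 0.001431881 + 0.009023563 + 0.005124464 = 0.017349263 → 0.017349.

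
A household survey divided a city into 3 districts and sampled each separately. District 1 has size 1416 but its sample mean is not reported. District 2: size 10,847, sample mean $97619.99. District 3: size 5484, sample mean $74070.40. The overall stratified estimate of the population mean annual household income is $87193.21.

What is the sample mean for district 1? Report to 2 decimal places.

58143.92

Σ Nₕx̄ₕ = N·μ, so 1416·x̄_1 = 17747·87193.21 − (10847·97619.99 + 5484·74070.40).
= 1547417897.87 − 1465086105.13 = 82331792.74.
x̄_1 = 82331792.74 / 1416 = 58143.9214... → 58143.92.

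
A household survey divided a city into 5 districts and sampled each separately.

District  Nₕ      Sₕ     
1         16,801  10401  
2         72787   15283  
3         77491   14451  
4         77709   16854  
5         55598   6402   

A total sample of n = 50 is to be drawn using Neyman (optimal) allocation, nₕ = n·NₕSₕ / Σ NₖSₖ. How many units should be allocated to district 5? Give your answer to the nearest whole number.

4

1: NₕSₕ = 16801·10401 = 174747201
2: NₕSₕ = 72787·15283 = 1112403721
3: NₕSₕ = 77491·14451 = 1119822441
4: NₕSₕ = 77709·16854 = 1309707486
5: NₕSₕ = 55598·6402 = 355938396
Σ NₕSₕ = 4072619245.
n_5 = 50·355938396/4072619245 = 4.370... → 4.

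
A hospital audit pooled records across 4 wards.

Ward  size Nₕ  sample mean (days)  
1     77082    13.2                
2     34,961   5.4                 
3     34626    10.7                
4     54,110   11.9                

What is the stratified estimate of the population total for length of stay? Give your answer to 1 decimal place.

2220679.0

1: 77082·13.2 = 1017482.4
2: 34961·5.4 = 188789.4
3: 34626·10.7 = 370498.2
4: 54110·11.9 = 643909
τ̂ = Σ Nₕx̄ₕ = 2220679.0.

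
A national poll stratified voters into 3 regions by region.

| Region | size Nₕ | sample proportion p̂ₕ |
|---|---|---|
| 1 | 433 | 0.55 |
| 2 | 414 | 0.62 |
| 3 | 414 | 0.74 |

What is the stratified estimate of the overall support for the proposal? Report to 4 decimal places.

Wₕ = Nₕ/N with N = 1261: 0.3434, 0.3283, 0.3283.
p̂_st = 0.3434·0.55 + 0.3283·0.62 + 0.3283·0.74 ≈ 0.635361... → 0.6354.

0.6354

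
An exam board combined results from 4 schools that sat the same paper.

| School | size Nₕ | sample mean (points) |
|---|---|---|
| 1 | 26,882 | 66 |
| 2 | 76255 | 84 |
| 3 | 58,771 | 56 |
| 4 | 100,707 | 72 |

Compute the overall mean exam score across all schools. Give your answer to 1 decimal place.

71.3

x̄_st = (Σ Nₕx̄ₕ) / (Σ Nₕ) = (26882·66 + 76255·84 + 58771·56 + 100707·72) / 262615
= 18721712 / 262615 = 71.290... → 71.3.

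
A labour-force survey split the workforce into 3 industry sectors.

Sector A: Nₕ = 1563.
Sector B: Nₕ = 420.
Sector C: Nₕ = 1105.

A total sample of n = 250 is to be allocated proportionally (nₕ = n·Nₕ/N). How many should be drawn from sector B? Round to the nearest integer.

Share of sector B = 420/3088 = 0.13601.
Allocate 250 × 0.13601 = 34.003... → 34.

34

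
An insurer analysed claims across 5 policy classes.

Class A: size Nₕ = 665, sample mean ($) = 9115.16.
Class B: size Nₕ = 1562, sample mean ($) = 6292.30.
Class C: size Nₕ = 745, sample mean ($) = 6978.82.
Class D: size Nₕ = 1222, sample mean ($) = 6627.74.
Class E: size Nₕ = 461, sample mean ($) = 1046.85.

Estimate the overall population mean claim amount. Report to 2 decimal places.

N = 4655; weights Wₕ = Nₕ/N = (0.1429, 0.3356, 0.1600, 0.2625, 0.0990).
x̄_st = Σ Wₕ·x̄ₕ = 0.1429·9115.16 + 0.3356·6292.30 + 0.1600·6978.82 + 0.2625·6627.74 + 0.0990·1046.85 ≈ 6374.0217...
→ 6374.02.

6374.02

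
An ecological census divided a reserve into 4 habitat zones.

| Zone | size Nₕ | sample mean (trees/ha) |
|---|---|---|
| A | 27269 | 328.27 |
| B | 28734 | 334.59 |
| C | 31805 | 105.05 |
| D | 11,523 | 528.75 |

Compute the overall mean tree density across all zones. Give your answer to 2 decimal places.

x̄_st = (Σ Nₕx̄ₕ) / (Σ Nₕ) = (27269·328.27 + 28734·334.59 + 31805·105.05 + 11523·528.75) / 99331
= 27999605.19 / 99331 = 281.8818... → 281.88.

281.88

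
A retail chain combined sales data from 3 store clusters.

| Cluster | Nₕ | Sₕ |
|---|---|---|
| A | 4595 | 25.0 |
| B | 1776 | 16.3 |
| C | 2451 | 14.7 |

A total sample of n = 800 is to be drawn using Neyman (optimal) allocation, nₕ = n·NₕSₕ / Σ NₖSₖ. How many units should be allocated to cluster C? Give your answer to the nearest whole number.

A: NₕSₕ = 4595·25.0 = 114875
B: NₕSₕ = 1776·16.3 = 28948.8
C: NₕSₕ = 2451·14.7 = 36029.7
Σ NₕSₕ = 179853.5.
n_C = 800·36029.7/179853.5 = 160.262... → 160.

160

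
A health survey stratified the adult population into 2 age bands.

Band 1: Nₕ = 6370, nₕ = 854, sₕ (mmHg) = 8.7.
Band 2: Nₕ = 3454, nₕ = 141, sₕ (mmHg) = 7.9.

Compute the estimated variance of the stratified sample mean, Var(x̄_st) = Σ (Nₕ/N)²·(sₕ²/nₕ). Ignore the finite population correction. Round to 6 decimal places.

0.091978

N = 9824; Wₕ = Nₕ/N.
band 1: (6370/9824)²·8.7²/854 = 0.037263427
band 2: (3454/9824)²·7.9²/141 = 0.054714575
Sum = 0.091978002 → 0.091978.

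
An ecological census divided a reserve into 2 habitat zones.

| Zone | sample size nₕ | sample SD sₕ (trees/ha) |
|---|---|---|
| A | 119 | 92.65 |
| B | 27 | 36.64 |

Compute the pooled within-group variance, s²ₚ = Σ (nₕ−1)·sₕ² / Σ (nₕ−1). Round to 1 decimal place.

7276.5

A: (119−1)·92.65² = 118·8584.0225 = 1012914.655
B: (27−1)·36.64² = 26·1342.4896 = 34904.7296
Numerator = 1047819.3846; denominator = Σ(nₕ−1) = 144.
s²ₚ = 1047819.3846/144 = 7276.524... → 7276.5.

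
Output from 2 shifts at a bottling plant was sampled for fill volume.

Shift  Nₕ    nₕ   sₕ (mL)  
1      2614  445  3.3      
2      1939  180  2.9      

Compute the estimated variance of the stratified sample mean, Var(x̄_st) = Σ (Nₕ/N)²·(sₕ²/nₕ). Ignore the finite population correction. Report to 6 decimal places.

N = 4553. Term for each stratum: Wₕ²sₕ²/nₕ.
Var(x̄_st) = 0.008066474 + 0.008473909 = 0.016540383 → 0.016540.

0.016540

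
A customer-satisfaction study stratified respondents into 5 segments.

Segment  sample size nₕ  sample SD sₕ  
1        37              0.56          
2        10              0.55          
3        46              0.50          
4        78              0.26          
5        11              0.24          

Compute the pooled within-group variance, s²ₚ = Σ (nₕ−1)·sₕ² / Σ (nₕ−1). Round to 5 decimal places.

1: (37−1)·0.56² = 36·0.3136 = 11.2896
2: (10−1)·0.55² = 9·0.3025 = 2.7225
3: (46−1)·0.50² = 45·0.25 = 11.25
4: (78−1)·0.26² = 77·0.0676 = 5.2052
5: (11−1)·0.24² = 10·0.0576 = 0.576
Numerator = 31.0433; denominator = Σ(nₕ−1) = 177.
s²ₚ = 31.0433/177 = 0.1753859... → 0.17539.

0.17539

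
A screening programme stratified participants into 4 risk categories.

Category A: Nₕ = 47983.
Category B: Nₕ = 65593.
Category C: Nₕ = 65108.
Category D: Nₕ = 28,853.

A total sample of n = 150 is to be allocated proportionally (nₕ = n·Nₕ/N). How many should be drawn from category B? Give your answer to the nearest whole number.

47

N = 47983 + 65593 + 65108 + 28853 = 207537.
n_B = 150·65593/207537 = 47.408... → 47.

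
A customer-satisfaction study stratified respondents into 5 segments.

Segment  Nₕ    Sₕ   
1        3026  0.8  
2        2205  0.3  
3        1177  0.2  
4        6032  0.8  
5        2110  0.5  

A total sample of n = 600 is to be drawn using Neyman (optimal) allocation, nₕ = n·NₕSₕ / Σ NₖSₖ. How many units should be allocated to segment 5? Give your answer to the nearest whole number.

1: NₕSₕ = 3026·0.8 = 2420.8
2: NₕSₕ = 2205·0.3 = 661.5
3: NₕSₕ = 1177·0.2 = 235.4
4: NₕSₕ = 6032·0.8 = 4825.6
5: NₕSₕ = 2110·0.5 = 1055
Σ NₕSₕ = 9198.3.
n_5 = 600·1055/9198.3 = 68.817... → 69.

69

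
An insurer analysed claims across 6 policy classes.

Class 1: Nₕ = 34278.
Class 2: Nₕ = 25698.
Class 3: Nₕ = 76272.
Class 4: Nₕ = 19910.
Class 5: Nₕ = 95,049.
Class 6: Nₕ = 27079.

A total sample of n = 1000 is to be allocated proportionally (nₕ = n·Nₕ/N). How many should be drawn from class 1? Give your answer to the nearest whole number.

N = 34278 + 25698 + 76272 + 19910 + 95049 + 27079 = 278286.
n_1 = 1000·34278/278286 = 123.175... → 123.

123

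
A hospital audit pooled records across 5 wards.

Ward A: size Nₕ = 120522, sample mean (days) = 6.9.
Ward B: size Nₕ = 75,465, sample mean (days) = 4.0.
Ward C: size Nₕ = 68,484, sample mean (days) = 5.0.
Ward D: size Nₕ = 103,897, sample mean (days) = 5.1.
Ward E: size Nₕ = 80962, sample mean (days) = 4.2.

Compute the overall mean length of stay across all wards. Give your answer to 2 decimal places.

5.22

N = 449330; weights Wₕ = Nₕ/N = (0.2682, 0.1680, 0.1524, 0.2312, 0.1802).
x̄_st = Σ Wₕ·x̄ₕ = 0.2682·6.9 + 0.1680·4.0 + 0.1524·5.0 + 0.2312·5.1 + 0.1802·4.2 ≈ 5.2207...
→ 5.22.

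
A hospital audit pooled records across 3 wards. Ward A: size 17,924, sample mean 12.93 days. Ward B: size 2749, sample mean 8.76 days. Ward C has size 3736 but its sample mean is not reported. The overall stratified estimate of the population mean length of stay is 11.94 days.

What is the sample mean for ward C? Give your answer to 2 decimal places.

Σ Nₕx̄ₕ = N·μ, so 3736·x̄_C = 24409·11.94 − (17924·12.93 + 2749·8.76).
= 291443.46 − 255838.56 = 35604.9.
x̄_C = 35604.9 / 3736 = 9.5302... → 9.53.

9.53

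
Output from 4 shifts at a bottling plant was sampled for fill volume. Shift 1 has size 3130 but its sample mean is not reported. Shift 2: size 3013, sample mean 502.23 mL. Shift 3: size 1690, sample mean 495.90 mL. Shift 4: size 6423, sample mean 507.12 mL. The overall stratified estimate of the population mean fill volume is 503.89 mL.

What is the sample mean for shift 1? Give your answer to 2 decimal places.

Σ Nₕx̄ₕ = N·μ, so 3130·x̄_1 = 14256·503.89 − (3013·502.23 + 1690·495.90 + 6423·507.12).
= 7183455.84 − 5608521.75 = 1574934.09.
x̄_1 = 1574934.09 / 3130 = 503.1738... → 503.17.

503.17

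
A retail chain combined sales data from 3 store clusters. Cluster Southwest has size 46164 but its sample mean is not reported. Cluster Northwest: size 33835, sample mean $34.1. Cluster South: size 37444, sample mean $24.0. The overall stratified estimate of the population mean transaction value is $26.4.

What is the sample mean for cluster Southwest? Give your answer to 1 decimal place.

N = 46164 + 33835 + 37444 = 117443.
Overall total = μ·N = 26.4·117443 = 3100495.2.
Subtract the known strata: 33835·34.1 + 37444·24.0 = 2052429.5.
Remaining total for cluster Southwest: 3100495.2 − 2052429.5 = 1048065.7.
Divide by its size: 1048065.7 / 46164 = 22.703... → 22.7.

22.7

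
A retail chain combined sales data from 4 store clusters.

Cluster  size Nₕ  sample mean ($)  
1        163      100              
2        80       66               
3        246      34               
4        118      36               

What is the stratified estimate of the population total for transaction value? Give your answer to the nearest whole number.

34192

1: 163·100 = 16300
2: 80·66 = 5280
3: 246·34 = 8364
4: 118·36 = 4248
τ̂ = Σ Nₕx̄ₕ = 34192.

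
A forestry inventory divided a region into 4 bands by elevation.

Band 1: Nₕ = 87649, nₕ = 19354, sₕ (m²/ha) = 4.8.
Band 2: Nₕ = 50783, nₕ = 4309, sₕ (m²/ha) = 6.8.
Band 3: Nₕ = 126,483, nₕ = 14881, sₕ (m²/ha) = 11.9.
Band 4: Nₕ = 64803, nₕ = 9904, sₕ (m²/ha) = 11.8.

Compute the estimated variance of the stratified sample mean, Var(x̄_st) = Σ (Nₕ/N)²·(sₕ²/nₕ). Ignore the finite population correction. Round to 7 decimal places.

0.0022821

N = 329718. Term for each stratum: Wₕ²sₕ²/nₕ.
Var(x̄_st) = 0.0000841241 + 0.0002545615 + 0.0014003636 + 0.0005430731 = 0.0022821223 → 0.0022821.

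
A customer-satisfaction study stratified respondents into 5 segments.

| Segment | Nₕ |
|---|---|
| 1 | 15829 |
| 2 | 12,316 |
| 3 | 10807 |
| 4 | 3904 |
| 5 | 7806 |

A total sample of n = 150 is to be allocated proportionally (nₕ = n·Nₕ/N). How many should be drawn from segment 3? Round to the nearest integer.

32

Share of segment 3 = 10807/50662 = 0.21332.
Allocate 150 × 0.21332 = 31.997... → 32.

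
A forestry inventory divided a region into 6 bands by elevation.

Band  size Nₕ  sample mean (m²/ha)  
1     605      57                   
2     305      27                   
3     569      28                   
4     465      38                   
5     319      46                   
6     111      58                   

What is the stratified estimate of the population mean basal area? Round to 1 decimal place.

N = 2374; weights Wₕ = Nₕ/N = (0.2548, 0.1285, 0.2397, 0.1959, 0.1344, 0.0468).
x̄_st = Σ Wₕ·x̄ₕ = 0.2548·57 + 0.1285·27 + 0.2397·28 + 0.1959·38 + 0.1344·46 + 0.0468·58 ≈ 41.042...
→ 41.0.

41.0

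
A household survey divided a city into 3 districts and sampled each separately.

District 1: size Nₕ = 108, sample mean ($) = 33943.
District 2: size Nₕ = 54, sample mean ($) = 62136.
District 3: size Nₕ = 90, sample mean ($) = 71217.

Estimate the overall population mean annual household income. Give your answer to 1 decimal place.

N = 108 + 54 + 90 = 252.
Weight each subgroup mean by Nₕ/N and sum.
Σ Nₕx̄ₕ = 108·33943 + 54·62136 + 90·71217 = 3665844 + 3355344 + 6409530 = 13430718.
Divide by N: 13430718 / 252 = 53296.5 → 53296.5.

53296.5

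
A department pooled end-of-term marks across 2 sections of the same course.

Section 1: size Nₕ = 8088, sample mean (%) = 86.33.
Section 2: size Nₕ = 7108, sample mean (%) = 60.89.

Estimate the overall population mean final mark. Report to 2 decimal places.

x̄_st = (Σ Nₕx̄ₕ) / (Σ Nₕ) = (8088·86.33 + 7108·60.89) / 15196
= 1131043.16 / 15196 = 74.4303... → 74.43.

74.43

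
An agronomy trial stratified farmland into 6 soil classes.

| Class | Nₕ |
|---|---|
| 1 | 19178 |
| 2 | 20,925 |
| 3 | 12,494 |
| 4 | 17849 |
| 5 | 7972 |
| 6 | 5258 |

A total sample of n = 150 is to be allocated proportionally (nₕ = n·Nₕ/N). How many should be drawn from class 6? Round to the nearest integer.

N = 19178 + 20925 + 12494 + 17849 + 7972 + 5258 = 83676.
n_6 = 150·5258/83676 = 9.426... → 9.

9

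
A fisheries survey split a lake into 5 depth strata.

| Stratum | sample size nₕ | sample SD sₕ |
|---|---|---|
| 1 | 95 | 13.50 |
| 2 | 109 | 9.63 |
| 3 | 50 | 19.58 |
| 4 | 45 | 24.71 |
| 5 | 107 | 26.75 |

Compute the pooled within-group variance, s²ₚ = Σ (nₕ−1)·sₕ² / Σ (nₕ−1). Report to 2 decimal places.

1: (95−1)·13.50² = 94·182.25 = 17131.5
2: (109−1)·9.63² = 108·92.7369 = 10015.5852
3: (50−1)·19.58² = 49·383.3764 = 18785.4436
4: (45−1)·24.71² = 44·610.5841 = 26865.7004
5: (107−1)·26.75² = 106·715.5625 = 75849.625
Numerator = 148647.8542; denominator = Σ(nₕ−1) = 401.
s²ₚ = 148647.8542/401 = 370.6929... → 370.69.

370.69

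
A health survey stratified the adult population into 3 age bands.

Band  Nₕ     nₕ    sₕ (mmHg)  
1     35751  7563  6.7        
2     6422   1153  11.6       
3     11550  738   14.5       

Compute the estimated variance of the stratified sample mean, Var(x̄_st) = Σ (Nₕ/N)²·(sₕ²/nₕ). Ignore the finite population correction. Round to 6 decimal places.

N = 53723; Wₕ = Nₕ/N.
band 1: (35751/53723)²·6.7²/7563 = 0.002628521
band 2: (6422/53723)²·11.6²/1153 = 0.001667657
band 3: (11550/53723)²·14.5²/738 = 0.013168099
Sum = 0.017464277 → 0.017464.

0.017464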